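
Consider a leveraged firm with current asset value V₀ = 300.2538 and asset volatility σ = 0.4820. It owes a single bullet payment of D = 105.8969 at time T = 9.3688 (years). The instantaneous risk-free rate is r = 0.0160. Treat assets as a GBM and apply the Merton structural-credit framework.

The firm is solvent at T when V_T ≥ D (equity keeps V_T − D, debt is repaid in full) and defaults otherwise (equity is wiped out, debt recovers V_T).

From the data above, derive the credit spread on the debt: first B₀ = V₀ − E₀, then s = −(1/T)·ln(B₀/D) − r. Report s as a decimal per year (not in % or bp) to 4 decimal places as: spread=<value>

With assets at 300.2538 and a single debt payment of 105.8969 at 9.3688 years:
d₁ = [ln(V₀/D) + (r + σ²/2)T] / (σ√T)
   = [ln(300.2538/105.8969) + (0.0160 + 0.5·0.4820²)·9.3688] / (0.4820·√9.3688)
   = [1.042162 + 1.238199] / 1.475329 = 1.545663
d₂ = d₁ − σ√T = 1.545663 − 1.475329 = 0.070333
N(d₁) = 0.938907,  N(d₂) = 0.528036,  e^(−rT) = 0.860793
E₀ = V₀·N(d₁) − D·e^(−rT)·N(d₂)
   = 300.2538·0.938907 − 105.8969·0.860793·0.528036 = 233.777102
B₀ = V₀ − E₀ = 300.2538 − 233.777102 = 66.476698
spread = −(1/T)·ln(B₀/D) − r = −(1/9.3688)·ln(66.476698/105.8969) − 0.0160 = 0.03369841

spread=0.0337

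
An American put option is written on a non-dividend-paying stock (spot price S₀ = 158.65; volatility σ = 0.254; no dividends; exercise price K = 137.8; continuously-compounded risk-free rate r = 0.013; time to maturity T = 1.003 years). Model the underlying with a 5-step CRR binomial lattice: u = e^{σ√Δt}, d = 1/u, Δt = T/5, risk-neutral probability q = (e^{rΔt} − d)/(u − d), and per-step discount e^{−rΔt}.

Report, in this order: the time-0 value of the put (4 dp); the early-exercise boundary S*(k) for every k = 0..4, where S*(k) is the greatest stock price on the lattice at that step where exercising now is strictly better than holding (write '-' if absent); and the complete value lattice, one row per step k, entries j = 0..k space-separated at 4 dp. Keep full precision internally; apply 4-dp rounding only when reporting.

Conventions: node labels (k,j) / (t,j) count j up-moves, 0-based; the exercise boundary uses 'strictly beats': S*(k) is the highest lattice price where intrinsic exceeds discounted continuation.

Δt=0.20060  u=1.12049  d=0.89247  q=0.48304  discount=0.99740
step 5 (expiry): payoffs max(K−S,0) = 47.9728 25.0229 0.0000 0.0000 0.0000 0.0000
step 4: (k=4,j=0): S=100.6501, K−S=37.1499, hold=36.7910 ⇒ V=37.1499 exercise | (k=4,j=1): S=126.3651, K−S=11.4349, hold=12.9021 ⇒ V=12.9021 continue | (k=4,j=2): S=158.6500, K−S=0.0000, hold=0.0000 ⇒ V=0.0000 continue | (k=4,j=3): S=199.1833, K−S=0.0000, hold=0.0000 ⇒ V=0.0000 continue | (k=4,j=4): S=250.0724, K−S=0.0000, hold=0.0000 ⇒ V=0.0000 continue  boundary S*=100.6501
step 3: (k=3,j=0): S=112.7771, K−S=25.0229, hold=25.3709 ⇒ V=25.3709 continue | (k=3,j=1): S=141.5903, K−S=0.0000, hold=6.6525 ⇒ V=6.6525 continue | (k=3,j=2): S=177.7651, K−S=0.0000, hold=0.0000 ⇒ V=0.0000 continue | (k=3,j=3): S=223.1821, K−S=0.0000, hold=0.0000 ⇒ V=0.0000 continue  boundary S*=-
step 2: (k=2,j=0): S=126.3651, K−S=11.4349, hold=16.2866 ⇒ V=16.2866 continue | (k=2,j=1): S=158.6500, K−S=0.0000, hold=3.4301 ⇒ V=3.4301 continue | (k=2,j=2): S=199.1833, K−S=0.0000, hold=0.0000 ⇒ V=0.0000 continue  boundary S*=-
step 1: (k=1,j=0): S=141.5903, K−S=0.0000, hold=10.0501 ⇒ V=10.0501 continue | (k=1,j=1): S=177.7651, K−S=0.0000, hold=1.7686 ⇒ V=1.7686 continue  boundary S*=-
step 0: (k=0,j=0): S=158.6500, K−S=0.0000, hold=6.0341 ⇒ V=6.0341 continue  boundary S*=-

price = 6.0341
boundary = - - - - 100.6501
tree:
6.0341
10.0501 1.7686
16.2866 3.4301 0.0000
25.3709 6.6525 0.0000 0.0000
37.1499 12.9021 0.0000 0.0000 0.0000
47.9728 25.0229 0.0000 0.0000 0.0000 0.0000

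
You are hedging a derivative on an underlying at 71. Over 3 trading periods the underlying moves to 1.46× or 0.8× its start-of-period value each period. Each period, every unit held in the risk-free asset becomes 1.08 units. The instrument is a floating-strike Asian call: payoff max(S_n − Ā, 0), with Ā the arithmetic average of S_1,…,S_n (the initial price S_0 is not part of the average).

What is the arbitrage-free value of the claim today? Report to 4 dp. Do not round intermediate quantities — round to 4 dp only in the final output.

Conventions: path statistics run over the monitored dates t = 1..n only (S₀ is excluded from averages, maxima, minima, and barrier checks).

Set p* = 0.4242 (from d < R < u); the path-dependent value is the discounted p*-expectation over all price paths.
Enumerate all 2^3 = 8 price paths (U = up ×1.46, D = down ×0.8); each path with k up-moves has probability p*^k·(1−p*)^(3−k).
DDD: Ā=46.1973, payoff=0.0000, prob=0.190862
UDD: Ā=84.3101, payoff=0.0000, prob=0.140635
DUD: Ā=68.6901, payoff=0.0000, prob=0.140635
UUD: Ā=125.3595, payoff=0.0000, prob=0.103626
DDU: Ā=56.1941, payoff=10.1483, prob=0.140635
UDU: Ā=102.5543, payoff=18.5206, prob=0.103626
DUU: Ā=86.9343, payoff=34.1406, prob=0.103626
UUU: Ā=158.6551, payoff=62.3066, prob=0.076356
Price = Σ prob·payoff / R^3 = 11.641728 / 1.259712 = 9.2416

price = 9.2416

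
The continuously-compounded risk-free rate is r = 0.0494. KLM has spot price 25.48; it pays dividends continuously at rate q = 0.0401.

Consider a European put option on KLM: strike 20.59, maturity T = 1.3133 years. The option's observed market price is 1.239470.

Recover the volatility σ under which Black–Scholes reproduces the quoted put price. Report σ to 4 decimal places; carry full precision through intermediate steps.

sigma = 0.3133

At σ = 0.3133 the Black–Scholes value reproduces the quote:
σ√T = 0.3133·√1.3133 = 0.359040
d₁ = (ln(S/K) + (r−q+σ²/2)T) / (σ√T) = (ln(25.48/20.59) + (0.0494−0.0401+0.3133²/2)·1.3133) / 0.359040 = (0.213088 + 0.076668) / 0.359040 = 0.807033
d₂ = d₁ − σ√T = 0.807033 − 0.359040 = 0.447993
e^{−rT} = 0.937183
e^{−qT} = 0.948699
N(−d₁) = 0.209824,  N(−d₂) = 0.327079
V = K·e^{−rT}·N(−d₂) − S·e^{−qT}·N(−d₁) = 6.311512 − 5.072042 = 1.239470 (the quoted price), and the Black–Scholes price is strictly increasing in σ, so σ is unique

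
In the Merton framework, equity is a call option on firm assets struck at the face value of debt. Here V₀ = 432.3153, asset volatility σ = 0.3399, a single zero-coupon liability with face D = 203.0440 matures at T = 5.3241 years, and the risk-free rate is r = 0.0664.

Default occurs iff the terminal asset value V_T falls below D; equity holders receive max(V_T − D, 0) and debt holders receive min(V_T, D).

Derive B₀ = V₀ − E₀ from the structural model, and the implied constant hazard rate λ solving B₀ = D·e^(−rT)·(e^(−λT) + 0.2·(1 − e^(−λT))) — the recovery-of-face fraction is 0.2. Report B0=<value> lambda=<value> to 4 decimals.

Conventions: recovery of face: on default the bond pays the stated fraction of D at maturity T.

B0=136.0294 lambda=0.0111

With assets at 432.3153 and a single debt payment of 203.0440 at 5.3241 years:
d₁ = [ln(V₀/D) + (r + σ²/2)T] / (σ√T)
   = [ln(432.3153/203.0440) + (0.0664 + 0.5·0.3399²)·5.3241] / (0.3399·√5.3241)
   = [0.755732 + 0.661072] / 0.784286 = 1.806491
d₂ = d₁ − σ√T = 1.806491 − 0.784286 = 1.022205
N(d₁) = 0.964579,  N(d₂) = 0.846658,  e^(−rT) = 0.702212
E₀ = V₀·N(d₁) − D·e^(−rT)·N(d₂)
   = 432.3153·0.964579 − 203.0440·0.702212·0.846658 = 296.285906
B₀ = V₀ − E₀ = 432.3153 − 296.285906 = 136.029394
e^(−λT) = (B₀·e^(rT)/D − 0.2)/(1 − 0.2) = (136.0294·1.424072/203.0440 − 0.2)/0.8 = 0.94257177
λ = −ln(0.94257177)/5.3241 = 0.011109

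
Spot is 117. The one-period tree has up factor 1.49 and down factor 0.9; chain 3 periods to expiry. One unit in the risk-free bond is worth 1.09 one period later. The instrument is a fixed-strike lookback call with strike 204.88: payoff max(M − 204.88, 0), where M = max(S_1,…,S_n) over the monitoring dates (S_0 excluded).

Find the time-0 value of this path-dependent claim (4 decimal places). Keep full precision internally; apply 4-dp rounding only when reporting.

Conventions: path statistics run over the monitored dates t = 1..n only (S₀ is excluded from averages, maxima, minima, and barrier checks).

price = 10.8141

No-arbitrage gives p* = (R−d)/(u−d) = 0.3220: enumerate every path, weight its payoff by its p*-probability, and discount by R^3.
Enumerate all 2^3 = 8 price paths (U = up ×1.49, D = down ×0.9); each path with k up-moves has probability p*^k·(1−p*)^(3−k).
DDD: M=105.3000, payoff=0.0000, prob=0.311619
UDD: M=174.3300, payoff=0.0000, prob=0.148019
DUD: M=156.8970, payoff=0.0000, prob=0.148019
UUD: M=259.7517, payoff=54.8717, prob=0.070309
DDU: M=141.2073, payoff=0.0000, prob=0.148019
UDU: M=233.7765, payoff=28.8965, prob=0.070309
DUU: M=233.7765, payoff=28.8965, prob=0.070309
UUU: M=387.0300, payoff=182.1500, prob=0.033397
Price = Σ prob·payoff / R^3 = 14.004578 / 1.295029 = 10.8141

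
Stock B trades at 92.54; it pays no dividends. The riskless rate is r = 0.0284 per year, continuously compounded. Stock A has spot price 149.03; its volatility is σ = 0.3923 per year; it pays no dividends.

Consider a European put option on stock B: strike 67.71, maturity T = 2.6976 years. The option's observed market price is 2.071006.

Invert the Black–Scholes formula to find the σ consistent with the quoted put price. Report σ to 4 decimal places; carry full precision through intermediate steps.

At σ = 0.2241 the Black–Scholes value reproduces the quote:
σ√T = 0.2241·√2.6976 = 0.368070
d₁ = (ln(S/K) + (r+σ²/2)T) / (σ√T) = (ln(92.54/67.71) + (0.0284+0.2241²/2)·2.6976) / 0.368070 = (0.312407 + 0.144350) / 0.368070 = 1.240950
d₂ = d₁ − σ√T = 1.240950 − 0.368070 = 0.872880
e^{−rT} = 0.926249
N(−d₁) = 0.107312,  N(−d₂) = 0.191364
V = K·e^{−rT}·N(−d₂) − S·N(−d₁) = 12.001664 − 9.930659 = 2.071006 (the observed quote) — the price is monotone increasing in volatility, hence this σ is the only solution

sigma = 0.2241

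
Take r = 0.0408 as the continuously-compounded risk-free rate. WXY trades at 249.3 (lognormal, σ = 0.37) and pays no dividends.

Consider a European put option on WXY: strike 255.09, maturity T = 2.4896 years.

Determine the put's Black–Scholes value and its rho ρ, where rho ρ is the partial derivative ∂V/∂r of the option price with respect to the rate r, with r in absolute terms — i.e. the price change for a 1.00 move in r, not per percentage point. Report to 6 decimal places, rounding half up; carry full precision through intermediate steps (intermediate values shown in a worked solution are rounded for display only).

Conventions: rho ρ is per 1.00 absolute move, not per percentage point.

price = 46.144802
ρ = -322.708267

σ√T = 0.37·√2.4896 = 0.583803
d₁ = (ln(S/K) + (r+σ²/2)T) / (σ√T) = (ln(249.3/255.09) + (0.0408+0.37²/2)·2.4896) / 0.583803 = (-0.022959 + 0.271989) / 0.583803 = 0.426564
d₂ = d₁ − σ√T = 0.426564 − 0.583803 = -0.157239
e^{−rT} = 0.903413
N(−d₁) = 0.334849,  N(−d₂) = 0.562472
Put price V = K·e^{−rT}·N(−d₂) − S·N(−d₁) = 129.622537 − 83.477735 = 46.144802
ρ = −K·T·e^{−rT}·N(−d₂) = -322.708267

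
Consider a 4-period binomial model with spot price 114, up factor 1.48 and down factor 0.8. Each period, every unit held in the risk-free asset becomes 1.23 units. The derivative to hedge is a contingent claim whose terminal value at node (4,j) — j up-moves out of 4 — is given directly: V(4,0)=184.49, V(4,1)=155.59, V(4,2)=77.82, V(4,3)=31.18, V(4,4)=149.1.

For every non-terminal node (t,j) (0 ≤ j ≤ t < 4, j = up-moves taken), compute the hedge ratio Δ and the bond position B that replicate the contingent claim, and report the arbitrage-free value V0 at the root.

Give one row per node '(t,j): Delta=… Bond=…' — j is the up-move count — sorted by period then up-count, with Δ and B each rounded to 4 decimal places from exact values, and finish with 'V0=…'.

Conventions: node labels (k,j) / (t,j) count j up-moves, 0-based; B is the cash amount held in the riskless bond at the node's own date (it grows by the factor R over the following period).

(0,0): Delta=-0.0841 Bond=46.1099
(1,0): Delta=-0.6258 Bond=106.1208
(1,1): Delta=0.0862 Bond=27.9911
(2,0): Delta=-0.9800 Bond=156.3696
(2,1): Delta=-0.5145 Bond=115.5047
(2,2): Delta=0.2749 Bond=-12.7080
(3,0): Delta=-0.7281 Bond=177.6341
(3,1): Delta=-1.0591 Bond=200.8814
(3,2): Delta=-0.3433 Bond=107.8785
(3,3): Delta=0.4692 Bond=-87.4385
V0=36.5239

Risk-neutral probability p* = (R−d)/(u−d) = (1.23−0.8)/(1.48−0.8) = 0.6324.
Terminal payoffs: V(4,0)=184.4900, V(4,1)=155.5900, V(4,2)=77.8200, V(4,3)=31.1800, V(4,4)=149.1000
Node (3,0) S=58.3680: V=(p*·155.5900+(1−p*)·184.4900)/1.23=135.1341; Δ=(155.5900−184.4900)/(86.3846−46.6944)=-0.7281; B=V−Δ·S=177.6341
Node (3,1) S=107.9808: V=(p*·77.8200+(1−p*)·155.5900)/1.23=86.5137; Δ=(77.8200−155.5900)/(159.8116−86.3846)=-1.0591; B=V−Δ·S=200.8814
Node (3,2) S=199.7645: V=(p*·31.1800+(1−p*)·77.8200)/1.23=39.2903; Δ=(31.1800−77.8200)/(295.6514−159.8116)=-0.3433; B=V−Δ·S=107.8785
Node (3,3) S=369.5643: V=(p*·149.1000+(1−p*)·31.1800)/1.23=85.9732; Δ=(149.1000−31.1800)/(546.9551−295.6514)=0.4692; B=V−Δ·S=-87.4385
Node (2,0) S=72.9600: V=(p*·86.5137+(1−p*)·135.1341)/1.23=84.8690; Δ=(86.5137−135.1341)/(107.9808−58.3680)=-0.9800; B=V−Δ·S=156.3696
Node (2,1) S=134.9760: V=(p*·39.2903+(1−p*)·86.5137)/1.23=46.0584; Δ=(39.2903−86.5137)/(199.7645−107.9808)=-0.5145; B=V−Δ·S=115.5047
Node (2,2) S=249.7056: V=(p*·85.9732+(1−p*)·39.2903)/1.23=55.9434; Δ=(85.9732−39.2903)/(369.5643−199.7645)=0.2749; B=V−Δ·S=-12.7080
Node (1,0) S=91.2000: V=(p*·46.0584+(1−p*)·84.8690)/1.23=49.0464; Δ=(46.0584−84.8690)/(134.9760−72.9600)=-0.6258; B=V−Δ·S=106.1208
Node (1,1) S=168.7200: V=(p*·55.9434+(1−p*)·46.0584)/1.23=42.5278; Δ=(55.9434−46.0584)/(249.7056−134.9760)=0.0862; B=V−Δ·S=27.9911
Node (0,0) S=114.0000: V=(p*·42.5278+(1−p*)·49.0464)/1.23=36.5239; Δ=(42.5278−49.0464)/(168.7200−91.2000)=-0.0841; B=V−Δ·S=46.1099
Check: Δ(0,0)·S0 + B(0,0) = 36.5239 = V0.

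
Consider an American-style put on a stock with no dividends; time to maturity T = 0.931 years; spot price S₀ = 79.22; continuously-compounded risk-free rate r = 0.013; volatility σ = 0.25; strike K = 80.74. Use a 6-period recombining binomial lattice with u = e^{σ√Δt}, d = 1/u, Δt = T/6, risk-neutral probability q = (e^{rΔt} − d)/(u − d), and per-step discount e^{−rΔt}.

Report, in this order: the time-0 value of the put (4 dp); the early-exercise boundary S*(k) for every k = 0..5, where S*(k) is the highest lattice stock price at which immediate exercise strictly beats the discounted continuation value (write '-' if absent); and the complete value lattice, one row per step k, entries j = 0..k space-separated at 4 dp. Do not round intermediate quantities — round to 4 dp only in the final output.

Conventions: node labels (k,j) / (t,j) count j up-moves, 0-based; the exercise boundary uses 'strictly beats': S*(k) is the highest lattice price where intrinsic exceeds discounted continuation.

params: Δt=0.15517 u=1.10349 d=0.90622 q=0.48564 e^(-rΔt)=0.99798
t_6 payoffs: 36.8643 27.3130 15.6824 1.5200 0.0000 0.0000 0.0000
t_5: node(5,0) S=48.4164 payoff=32.3236 vs cont=32.1609 → 32.3236 [stop]  node(5,1) S=58.9562 payoff=21.7838 vs cont=21.6211 → 21.7838 [stop]  node(5,2) S=71.7904 payoff=8.9496 vs cont=8.7869 → 8.9496 [stop]  node(5,3) S=87.4185 payoff=0.0000 vs cont=0.7803 → 0.7803 [wait]  node(5,4) S=106.4487 payoff=0.0000 vs cont=0.0000 → 0.0000 [wait]  node(5,5) S=129.6215 payoff=0.0000 vs cont=0.0000 → 0.0000 [wait]  ⇒ S*(5)=71.7904
t_4: node(4,0) S=53.4270 payoff=27.3130 vs cont=27.1503 → 27.3130 [stop]  node(4,1) S=65.0576 payoff=15.6824 vs cont=15.5197 → 15.6824 [stop]  node(4,2) S=79.2200 payoff=1.5200 vs cont=4.9722 → 4.9722 [wait]  node(4,3) S=96.4654 payoff=0.0000 vs cont=0.4005 → 0.4005 [wait]  node(4,4) S=117.4650 payoff=0.0000 vs cont=0.0000 → 0.0000 [wait]  ⇒ S*(4)=65.0576
t_3: node(3,0) S=58.9562 payoff=21.7838 vs cont=21.6211 → 21.7838 [stop]  node(3,1) S=71.7904 payoff=8.9496 vs cont=10.4600 → 10.4600 [wait]  node(3,2) S=87.4185 payoff=0.0000 vs cont=2.7465 → 2.7465 [wait]  node(3,3) S=106.4487 payoff=0.0000 vs cont=0.2056 → 0.2056 [wait]  ⇒ S*(3)=58.9562
t_2: node(2,0) S=65.0576 payoff=15.6824 vs cont=16.2518 → 16.2518 [wait]  node(2,1) S=79.2200 payoff=1.5200 vs cont=6.7005 → 6.7005 [wait]  node(2,2) S=96.4654 payoff=0.0000 vs cont=1.5095 → 1.5095 [wait]  ⇒ S*(2)=-
t_1: node(1,0) S=71.7904 payoff=8.9496 vs cont=11.5899 → 11.5899 [wait]  node(1,1) S=87.4185 payoff=0.0000 vs cont=4.1712 → 4.1712 [wait]  ⇒ S*(1)=-
t_0: node(0,0) S=79.2200 payoff=1.5200 vs cont=7.9710 → 7.9710 [wait]  ⇒ S*(0)=-

price = 7.9710
boundary = - - - 58.9562 65.0576 71.7904
tree:
7.9710
11.5899 4.1712
16.2518 6.7005 1.5095
21.7838 10.4600 2.7465 0.2056
27.3130 15.6824 4.9722 0.4005 0.0000
32.3236 21.7838 8.9496 0.7803 0.0000 0.0000
36.8643 27.3130 15.6824 1.5200 0.0000 0.0000 0.0000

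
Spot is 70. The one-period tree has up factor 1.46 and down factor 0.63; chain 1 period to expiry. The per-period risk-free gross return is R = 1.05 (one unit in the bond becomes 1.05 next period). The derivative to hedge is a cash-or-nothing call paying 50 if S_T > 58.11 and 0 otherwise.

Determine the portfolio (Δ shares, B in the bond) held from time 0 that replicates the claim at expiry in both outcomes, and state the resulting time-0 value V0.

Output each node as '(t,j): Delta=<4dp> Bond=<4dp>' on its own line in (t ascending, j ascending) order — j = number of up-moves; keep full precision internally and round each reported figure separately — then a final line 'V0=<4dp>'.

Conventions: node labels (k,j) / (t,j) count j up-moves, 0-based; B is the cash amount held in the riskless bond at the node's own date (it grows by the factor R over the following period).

(0,0): Delta=0.8606 Bond=-36.1446
V0=24.0964

Risk-neutral probability p* = (R−d)/(u−d) = (1.05−0.63)/(1.46−0.63) = 0.5060.
Expiry values: V(1,0)=0.0000, V(1,1)=50.0000
Node (0,0) S=70.0000: V=(p*·50.0000+(1−p*)·0.0000)/1.05=24.0964; Δ=(50.0000−0.0000)/(102.2000−44.1000)=0.8606; B=V−Δ·S=-36.1446
Check: Δ(0,0)·S0 + B(0,0) = 24.0964 = V0.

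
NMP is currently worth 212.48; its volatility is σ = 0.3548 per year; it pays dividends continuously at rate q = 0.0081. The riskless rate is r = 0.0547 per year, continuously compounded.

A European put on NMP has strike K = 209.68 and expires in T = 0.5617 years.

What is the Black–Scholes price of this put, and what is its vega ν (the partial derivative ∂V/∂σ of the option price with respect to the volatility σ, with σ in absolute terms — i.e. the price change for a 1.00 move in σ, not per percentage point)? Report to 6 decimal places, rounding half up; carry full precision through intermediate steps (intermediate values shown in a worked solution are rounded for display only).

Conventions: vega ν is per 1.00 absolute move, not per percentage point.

σ√T = 0.3548·√0.5617 = 0.265911
d₁ = (ln(S/K) + (r−q+σ²/2)T) / (σ√T) = (ln(212.48/209.68) + (0.0547−0.0081+0.3548²/2)·0.5617) / 0.265911 = (0.013265 + 0.061529) / 0.265911 = 0.281278
d₂ = d₁ − σ√T = 0.281278 − 0.265911 = 0.015367
e^{−rT} = 0.969742
e^{−qT} = 0.995461
N(−d₁) = 0.389249,  N(−d₂) = 0.493870
Put price V = K·e^{−rT}·N(−d₂) − S·e^{−qT}·N(−d₁) = 100.421258 − 82.332111 = 18.089147
φ(d₁) = (1/√(2π))·e^{−d₁²/2} = 0.383469
ν = S·e^{−qT}·φ(d₁)·√T = 60.788904

price = 18.089147
ν = 60.788904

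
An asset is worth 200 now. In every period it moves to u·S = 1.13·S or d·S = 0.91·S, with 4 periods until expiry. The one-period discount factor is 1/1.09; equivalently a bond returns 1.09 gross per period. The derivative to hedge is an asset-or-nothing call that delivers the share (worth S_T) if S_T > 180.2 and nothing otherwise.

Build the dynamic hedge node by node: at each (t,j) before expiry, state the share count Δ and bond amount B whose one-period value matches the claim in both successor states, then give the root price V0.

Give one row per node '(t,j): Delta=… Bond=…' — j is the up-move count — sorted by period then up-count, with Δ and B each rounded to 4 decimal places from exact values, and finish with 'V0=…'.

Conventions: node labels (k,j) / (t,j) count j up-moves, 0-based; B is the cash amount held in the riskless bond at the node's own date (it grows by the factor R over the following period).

The replicating-portfolio and risk-neutral prices coincide; use p* = (1.09−0.91)/(1.13−0.91) = 0.8182 for the latter.
Expiry values: V(4,0)=0.0000, V(4,1)=0.0000, V(4,2)=211.4802, V(4,3)=262.6073, V(4,4)=326.0947
Node (3,0) S=150.7142: V=(p*·0.0000+(1−p*)·0.0000)/1.09=0.0000; Δ=(0.0000−0.0000)/(170.3070−137.1499)=0.0000; B=V−Δ·S=0.0000
Node (3,1) S=187.1506: V=(p*·211.4802+(1−p*)·0.0000)/1.09=158.7424; Δ=(211.4802−0.0000)/(211.4802−170.3070)=5.1364; B=V−Δ·S=-802.5311
Node (3,2) S=232.3958: V=(p*·262.6073+(1−p*)·211.4802)/1.09=232.3958; Δ=(262.6073−211.4802)/(262.6073−211.4802)=1.0000; B=V−Δ·S=0.0000
Node (3,3) S=288.5794: V=(p*·326.0947+(1−p*)·262.6073)/1.09=288.5794; Δ=(326.0947−262.6073)/(326.0947−262.6073)=1.0000; B=V−Δ·S=0.0000
Node (2,0) S=165.6200: V=(p*·158.7424+(1−p*)·0.0000)/1.09=119.1561; Δ=(158.7424−0.0000)/(187.1506−150.7142)=4.3567; B=V−Δ·S=-602.4003
Node (2,1) S=205.6600: V=(p*·232.3958+(1−p*)·158.7424)/1.09=200.9214; Δ=(232.3958−158.7424)/(232.3958−187.1506)=1.6279; B=V−Δ·S=-133.8667
Node (2,2) S=255.3800: V=(p*·288.5794+(1−p*)·232.3958)/1.09=255.3800; Δ=(288.5794−232.3958)/(288.5794−232.3958)=1.0000; B=V−Δ·S=0.0000
Node (1,0) S=182.0000: V=(p*·200.9214+(1−p*)·119.1561)/1.09=170.6926; Δ=(200.9214−119.1561)/(205.6600−165.6200)=2.0421; B=V−Δ·S=-200.9676
Node (1,1) S=226.0000: V=(p*·255.3800+(1−p*)·200.9214)/1.09=225.2096; Δ=(255.3800−200.9214)/(255.3800−205.6600)=1.0953; B=V−Δ·S=-22.3297
Node (0,0) S=200.0000: V=(p*·225.2096+(1−p*)·170.6926)/1.09=197.5205; Δ=(225.2096−170.6926)/(226.0000−182.0000)=1.2390; B=V−Δ·S=-50.2838
As a check, the time-0 holding Δ(0,0)·S0 + B(0,0) comes to 197.5205 — exactly V0.

(0,0): Delta=1.2390 Bond=-50.2838
(1,0): Delta=2.0421 Bond=-200.9676
(1,1): Delta=1.0953 Bond=-22.3297
(2,0): Delta=4.3567 Bond=-602.4003
(2,1): Delta=1.6279 Bond=-133.8667
(2,2): Delta=1.0000 Bond=0.0000
(3,0): Delta=0.0000 Bond=0.0000
(3,1): Delta=5.1364 Bond=-802.5311
(3,2): Delta=1.0000 Bond=0.0000
(3,3): Delta=1.0000 Bond=0.0000
V0=197.5205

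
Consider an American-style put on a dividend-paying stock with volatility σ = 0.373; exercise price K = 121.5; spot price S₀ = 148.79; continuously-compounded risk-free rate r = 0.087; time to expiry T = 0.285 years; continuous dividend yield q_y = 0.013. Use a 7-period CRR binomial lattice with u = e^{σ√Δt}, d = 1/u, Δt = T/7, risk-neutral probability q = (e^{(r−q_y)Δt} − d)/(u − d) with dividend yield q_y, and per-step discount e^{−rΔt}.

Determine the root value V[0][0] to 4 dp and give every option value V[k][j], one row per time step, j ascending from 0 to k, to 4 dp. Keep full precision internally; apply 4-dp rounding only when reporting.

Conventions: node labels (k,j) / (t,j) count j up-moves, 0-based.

Δt=0.04071, u=1.07817, d=0.92750, q=0.50122, disc=e^(-rΔt)=0.99646
k=7 terminal: V=max(K-S,0) → 33.6444 19.3727 2.7825 0.0000 0.0000 0.0000 0.0000 0.0000
k=6: j=0 S=94.7230 intr=26.7770 cont=26.3975 V=26.7770[EX]; j=1 S=110.1104 intr=11.3896 cont=11.0183 V=11.3896[EX]; j=2 S=127.9974 intr=0.0000 cont=1.3830 V=1.3830[hold]; j=3 S=148.7900 intr=0.0000 cont=0.0000 V=0.0000[hold]; j=4 S=172.9603 intr=0.0000 cont=0.0000 V=0.0000[hold]; j=5 S=201.0570 intr=0.0000 cont=0.0000 V=0.0000[hold]; j=6 S=233.7179 intr=0.0000 cont=0.0000 V=0.0000[hold]
k=5: j=0 S=102.1273 intr=19.3727 cont=18.9971 V=19.3727[EX]; j=1 S=118.7175 intr=2.7825 cont=6.3515 V=6.3515[hold]; j=2 S=138.0026 intr=0.0000 cont=0.6874 V=0.6874[hold]; j=3 S=160.4206 intr=0.0000 cont=0.0000 V=0.0000[hold]; j=4 S=186.4802 intr=0.0000 cont=0.0000 V=0.0000[hold]; j=5 S=216.7732 intr=0.0000 cont=0.0000 V=0.0000[hold]
k=4: j=0 S=110.1104 intr=11.3896 cont=12.8008 V=12.8008[hold]; j=1 S=127.9974 intr=0.0000 cont=3.5001 V=3.5001[hold]; j=2 S=148.7900 intr=0.0000 cont=0.3416 V=0.3416[hold]; j=3 S=172.9603 intr=0.0000 cont=0.0000 V=0.0000[hold]; j=4 S=201.0570 intr=0.0000 cont=0.0000 V=0.0000[hold]
k=3: j=0 S=118.7175 intr=2.7825 cont=8.1103 V=8.1103[hold]; j=1 S=138.0026 intr=0.0000 cont=1.9102 V=1.9102[hold]; j=2 S=160.4206 intr=0.0000 cont=0.1698 V=0.1698[hold]; j=3 S=186.4802 intr=0.0000 cont=0.0000 V=0.0000[hold]
k=2: j=0 S=127.9974 intr=0.0000 cont=4.9850 V=4.9850[hold]; j=1 S=148.7900 intr=0.0000 cont=1.0342 V=1.0342[hold]; j=2 S=172.9603 intr=0.0000 cont=0.0844 V=0.0844[hold]
k=1: j=0 S=138.0026 intr=0.0000 cont=2.9942 V=2.9942[hold]; j=1 S=160.4206 intr=0.0000 cont=0.5562 V=0.5562[hold]
k=0: j=0 S=148.7900 intr=0.0000 cont=1.7659 V=1.7659[hold]

price = 1.7659
tree:
1.7659
2.9942 0.5562
4.9850 1.0342 0.0844
8.1103 1.9102 0.1698 0.0000
12.8008 3.5001 0.3416 0.0000 0.0000
19.3727 6.3515 0.6874 0.0000 0.0000 0.0000
26.7770 11.3896 1.3830 0.0000 0.0000 0.0000 0.0000
33.6444 19.3727 2.7825 0.0000 0.0000 0.0000 0.0000 0.0000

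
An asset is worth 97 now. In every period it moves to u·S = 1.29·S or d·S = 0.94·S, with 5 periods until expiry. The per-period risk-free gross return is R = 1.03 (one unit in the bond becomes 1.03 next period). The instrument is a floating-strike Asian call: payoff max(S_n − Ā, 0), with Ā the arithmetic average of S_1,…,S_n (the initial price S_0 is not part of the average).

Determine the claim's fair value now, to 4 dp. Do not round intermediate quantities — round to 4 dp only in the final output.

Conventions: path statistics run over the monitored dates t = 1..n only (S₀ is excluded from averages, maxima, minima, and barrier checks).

Under the martingale measure an up-move has probability p* = 0.2571; value the claim as the probability-weighted average of per-path payoffs, discounted 5 periods at R = 1.03.
Enumerate all 2^5 = 32 price paths (U = up ×1.29, D = down ×0.94); each path with k up-moves has probability p*^k·(1−p*)^(5−k).
DDDDD: Ā=80.8754, payoff=0.0000, prob=0.226218
UDDDD: Ā=110.9886, payoff=0.0000, prob=0.078306
DUDDD: Ā=104.1986, payoff=0.0000, prob=0.078306
UUDDD: Ā=142.9960, payoff=0.0000, prob=0.027106
DDUDD: Ā=97.8160, payoff=0.0000, prob=0.078306
UDUDD: Ā=134.2369, payoff=0.0000, prob=0.027106
DUUDD: Ā=127.4469, payoff=6.6241, prob=0.027106
UUUDD: Ā=174.9005, payoff=9.0905, prob=0.009383
DDDUD: Ā=91.8164, payoff=5.8787, prob=0.078306
UDDUD: Ā=126.0033, payoff=8.0676, prob=0.027106
DUDUD: Ā=119.2133, payoff=14.8576, prob=0.027106
UUDUD: Ā=163.6013, payoff=20.3897, prob=0.009383
DDUUD: Ā=112.8307, payoff=21.2402, prob=0.027106
UDUUD: Ā=154.8422, payoff=29.1488, prob=0.009383
DUUUD: Ā=148.0522, payoff=35.9388, prob=0.009383
UUUUD: Ā=203.1780, payoff=49.3203, prob=0.003248
DDDDU: Ā=86.1767, payoff=11.5184, prob=0.078306
UDDDU: Ā=118.2638, payoff=15.8072, prob=0.027106
DUDDU: Ā=111.4738, payoff=22.5972, prob=0.027106
UUDDU: Ā=152.9800, payoff=31.0110, prob=0.009383
DDUDU: Ā=105.0912, payoff=28.9798, prob=0.027106
UDUDU: Ā=144.2209, payoff=39.7701, prob=0.009383
DUUDU: Ā=137.4309, payoff=46.5601, prob=0.009383
UUUDU: Ā=188.6020, payoff=63.8963, prob=0.003248
DDDUU: Ā=99.0916, payoff=34.9794, prob=0.027106
UDDUU: Ā=135.9873, payoff=48.0036, prob=0.009383
DUDUU: Ā=129.1973, payoff=54.7936, prob=0.009383
UUDUU: Ā=177.3027, payoff=75.1955, prob=0.003248
DDUUU: Ā=122.8147, payoff=61.1762, prob=0.009383
UDUUU: Ā=168.5436, payoff=83.9546, prob=0.003248
DUUUU: Ā=161.7536, payoff=90.7446, prob=0.003248
UUUUU: Ā=221.9811, payoff=124.5325, prob=0.001124
Price = Σ prob·payoff / R^5 = 10.359863 / 1.159274 = 8.9365

price = 8.9365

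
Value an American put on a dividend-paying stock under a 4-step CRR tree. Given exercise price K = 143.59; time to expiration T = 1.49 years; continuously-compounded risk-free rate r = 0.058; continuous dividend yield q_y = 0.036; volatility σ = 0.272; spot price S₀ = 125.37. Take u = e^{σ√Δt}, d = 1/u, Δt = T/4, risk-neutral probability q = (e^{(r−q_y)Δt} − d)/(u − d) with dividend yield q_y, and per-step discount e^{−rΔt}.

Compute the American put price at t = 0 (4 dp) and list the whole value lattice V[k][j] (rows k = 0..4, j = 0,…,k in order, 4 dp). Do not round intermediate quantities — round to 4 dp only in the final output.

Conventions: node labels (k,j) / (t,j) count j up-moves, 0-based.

params: Δt=0.37250 u=1.18058 d=0.84704 q=0.48326 e^(-rΔt)=0.97863
t_4 payoffs: 79.0534 53.6403 18.2200 0.0000 0.0000
k=3: node(3,0) S=76.1909 payoff=67.3991 vs cont=65.3450 → 67.3991 [stop]  node(3,1) S=106.1932 payoff=37.3968 vs cont=35.7423 → 37.3968 [stop]  node(3,2) S=148.0098 payoff=0.0000 vs cont=9.2137 → 9.2137 [wait]  node(3,3) S=206.2929 payoff=0.0000 vs cont=0.0000 → 0.0000 [wait]
k=2: node(2,0) S=89.9497 payoff=53.6403 vs cont=51.7694 → 53.6403 [stop]  node(2,1) S=125.3700 payoff=18.2200 vs cont=23.2688 → 23.2688 [wait]  node(2,2) S=174.7380 payoff=0.0000 vs cont=4.6593 → 4.6593 [wait]
k=1: node(1,0) S=106.1932 payoff=37.3968 vs cont=38.1301 → 38.1301 [wait]  node(1,1) S=148.0098 payoff=0.0000 vs cont=13.9704 → 13.9704 [wait]
k=0: node(0,0) S=125.3700 payoff=18.2200 vs cont=25.8892 → 25.8892 [wait]

price = 25.8892
tree:
25.8892
38.1301 13.9704
53.6403 23.2688 4.6593
67.3991 37.3968 9.2137 0.0000
79.0534 53.6403 18.2200 0.0000 0.0000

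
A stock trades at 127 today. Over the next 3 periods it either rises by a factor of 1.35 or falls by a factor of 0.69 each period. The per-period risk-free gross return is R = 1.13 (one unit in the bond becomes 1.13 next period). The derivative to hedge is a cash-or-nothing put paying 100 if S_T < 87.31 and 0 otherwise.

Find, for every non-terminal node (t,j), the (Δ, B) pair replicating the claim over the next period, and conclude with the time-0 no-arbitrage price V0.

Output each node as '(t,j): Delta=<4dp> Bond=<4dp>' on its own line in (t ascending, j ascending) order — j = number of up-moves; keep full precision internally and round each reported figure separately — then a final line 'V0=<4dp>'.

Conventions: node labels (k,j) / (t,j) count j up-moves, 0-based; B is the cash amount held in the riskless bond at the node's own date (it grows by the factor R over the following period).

(0,0): Delta=-0.4153 Bond=70.7051
(1,0): Delta=-1.0201 Bond=132.8976
(1,1): Delta=-0.2607 Bond=53.3964
(2,0): Delta=0.0000 Bond=88.4956
(2,1): Delta=-1.2808 Bond=181.0137
(2,2): Delta=0.0000 Bond=0.0000
V0=17.9680

The replicating-portfolio and risk-neutral prices coincide; use p* = (1.13−0.69)/(1.35−0.69) = 0.6667 for the latter.
Expiry values: V(3,0)=100.0000, V(3,1)=100.0000, V(3,2)=0.0000, V(3,3)=0.0000
  t=2,j=0: stock 60.4647 → up 81.6273 (V=100.0000), down 41.7206 (V=100.0000). Price 88.4956; hedge Δ=0.0000, bond B=88.4956.
  t=2,j=1: stock 118.3005 → up 159.7057 (V=0.0000), down 81.6273 (V=100.0000). Price 29.4985; hedge Δ=-1.2808, bond B=181.0137.
  t=2,j=2: stock 231.4575 → up 312.4676 (V=0.0000), down 159.7057 (V=0.0000). Price 0.0000; hedge Δ=0.0000, bond B=0.0000.
  t=1,j=0: stock 87.6300 → up 118.3005 (V=29.4985), down 60.4647 (V=88.4956). Price 43.5081; hedge Δ=-1.0201, bond B=132.8976.
  t=1,j=1: stock 171.4500 → up 231.4575 (V=0.0000), down 118.3005 (V=29.4985). Price 8.7016; hedge Δ=-0.2607, bond B=53.3964.
  t=0,j=0: stock 127.0000 → up 171.4500 (V=8.7016), down 87.6300 (V=43.5081). Price 17.9680; hedge Δ=-0.4153, bond B=70.7051.
Check: Δ(0,0)·S0 + B(0,0) = 17.9680 = V0.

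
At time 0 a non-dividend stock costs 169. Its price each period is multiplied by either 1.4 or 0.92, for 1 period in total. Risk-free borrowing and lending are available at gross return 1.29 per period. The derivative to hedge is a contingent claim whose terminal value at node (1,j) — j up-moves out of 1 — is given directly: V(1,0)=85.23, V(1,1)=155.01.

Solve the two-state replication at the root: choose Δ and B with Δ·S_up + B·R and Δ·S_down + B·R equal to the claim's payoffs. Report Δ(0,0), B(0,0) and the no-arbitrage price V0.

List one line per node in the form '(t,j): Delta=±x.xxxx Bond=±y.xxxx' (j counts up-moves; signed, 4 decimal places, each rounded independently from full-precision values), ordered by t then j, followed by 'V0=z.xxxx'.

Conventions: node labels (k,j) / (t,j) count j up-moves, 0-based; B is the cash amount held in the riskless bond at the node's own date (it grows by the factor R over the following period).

(0,0): Delta=0.8602 Bond=-37.6085
V0=107.7665

Under the risk-neutral measure, an up-move has probability p* = (R−d)/(u−d) = 0.7708 and values discount at R = 1.29.
Expiry values: V(1,0)=85.2300, V(1,1)=155.0100
  t=0,j=0: stock 169.0000 → up 236.6000 (V=155.0100), down 155.4800 (V=85.2300). Price 107.7665; hedge Δ=0.8602, bond B=-37.6085.
Sanity check at the root: Δ(0,0)·S0 + B(0,0) reproduces V0 = 107.7665.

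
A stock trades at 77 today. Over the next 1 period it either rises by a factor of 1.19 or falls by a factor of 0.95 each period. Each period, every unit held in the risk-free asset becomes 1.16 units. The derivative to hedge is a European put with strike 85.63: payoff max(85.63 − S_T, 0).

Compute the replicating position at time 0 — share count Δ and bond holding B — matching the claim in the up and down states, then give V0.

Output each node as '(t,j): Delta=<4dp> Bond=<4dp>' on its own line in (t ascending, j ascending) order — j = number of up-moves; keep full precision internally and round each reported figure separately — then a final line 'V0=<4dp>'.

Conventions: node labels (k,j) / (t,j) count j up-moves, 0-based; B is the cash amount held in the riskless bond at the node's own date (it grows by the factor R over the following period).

Under the risk-neutral measure, an up-move has probability p* = (R−d)/(u−d) = 0.8750 and values discount at R = 1.16.
Terminal payoffs: V(1,0)=12.4800, V(1,1)=0.0000
Node (0,0) S=77.0000: V=(p*·0.0000+(1−p*)·12.4800)/1.16=1.3448; Δ=(0.0000−12.4800)/(91.6300−73.1500)=-0.6753; B=V−Δ·S=53.3448
Verification: the root portfolio costs Δ(0,0)·S0 + B(0,0) = 1.3448, matching V0.

(0,0): Delta=-0.6753 Bond=53.3448
V0=1.3448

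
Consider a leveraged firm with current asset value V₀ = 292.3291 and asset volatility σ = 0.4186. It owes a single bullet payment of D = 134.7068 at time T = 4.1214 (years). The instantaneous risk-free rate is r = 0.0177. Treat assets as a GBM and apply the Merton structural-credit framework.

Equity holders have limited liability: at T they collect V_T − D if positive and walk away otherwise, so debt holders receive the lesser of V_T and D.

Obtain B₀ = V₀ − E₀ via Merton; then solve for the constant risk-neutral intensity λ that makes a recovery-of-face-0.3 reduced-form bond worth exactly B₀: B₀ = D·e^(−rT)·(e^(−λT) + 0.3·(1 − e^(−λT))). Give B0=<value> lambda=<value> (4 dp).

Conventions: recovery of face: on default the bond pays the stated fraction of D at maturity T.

B0=112.3745 lambda=0.0385

With assets at 292.3291 and a single debt payment of 134.7068 at 4.1214 years:
d₁ = [ln(V₀/D) + (r + σ²/2)T] / (σ√T)
   = [ln(292.3291/134.7068) + (0.0177 + 0.5·0.4186²)·4.1214] / (0.4186·√4.1214)
   = [0.774780 + 0.434037] / 0.849810 = 1.422456
d₂ = d₁ − σ√T = 1.422456 − 0.849810 = 0.572646
N(d₁) = 0.922553,  N(d₂) = 0.716558,  e^(−rT) = 0.929648
E₀ = V₀·N(d₁) − D·e^(−rT)·N(d₂)
   = 292.3291·0.922553 − 134.7068·0.929648·0.716558 = 179.954572
B₀ = V₀ − E₀ = 292.3291 − 179.954572 = 112.374528
e^(−λT) = (B₀·e^(rT)/D − 0.3)/(1 − 0.3) = (112.3745·1.075675/134.7068 − 0.3)/0.7 = 0.85335017
λ = −ln(0.85335017)/4.1214 = 0.038479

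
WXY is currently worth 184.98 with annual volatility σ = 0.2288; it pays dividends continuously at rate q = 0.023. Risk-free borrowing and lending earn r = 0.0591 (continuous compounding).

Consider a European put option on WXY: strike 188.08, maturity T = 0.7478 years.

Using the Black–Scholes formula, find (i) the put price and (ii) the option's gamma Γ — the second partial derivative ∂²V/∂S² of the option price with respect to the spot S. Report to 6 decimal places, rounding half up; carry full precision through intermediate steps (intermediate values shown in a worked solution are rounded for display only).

σ√T = 0.2288·√0.7478 = 0.197856
d₁ = (ln(S/K) + (r−q+σ²/2)T) / (σ√T) = (ln(184.98/188.08) + (0.0591−0.023+0.2288²/2)·0.7478) / 0.197856 = (-0.016620 + 0.046569) / 0.197856 = 0.151370
d₂ = d₁ − σ√T = 0.151370 − 0.197856 = -0.046486
e^{−rT} = 0.956767
e^{−qT} = 0.982948
N(−d₁) = 0.439842,  N(−d₂) = 0.518539
Put price V = K·e^{−rT}·N(−d₂) − S·e^{−qT}·N(−d₁) = 93.310412 − 79.974580 = 13.335832
φ(d₁) = (1/√(2π))·e^{−d₁²/2} = 0.394398
Γ = e^{−qT}·φ(d₁) / (S·σ·√T) = 0.010592

price = 13.335832
Γ = 0.010592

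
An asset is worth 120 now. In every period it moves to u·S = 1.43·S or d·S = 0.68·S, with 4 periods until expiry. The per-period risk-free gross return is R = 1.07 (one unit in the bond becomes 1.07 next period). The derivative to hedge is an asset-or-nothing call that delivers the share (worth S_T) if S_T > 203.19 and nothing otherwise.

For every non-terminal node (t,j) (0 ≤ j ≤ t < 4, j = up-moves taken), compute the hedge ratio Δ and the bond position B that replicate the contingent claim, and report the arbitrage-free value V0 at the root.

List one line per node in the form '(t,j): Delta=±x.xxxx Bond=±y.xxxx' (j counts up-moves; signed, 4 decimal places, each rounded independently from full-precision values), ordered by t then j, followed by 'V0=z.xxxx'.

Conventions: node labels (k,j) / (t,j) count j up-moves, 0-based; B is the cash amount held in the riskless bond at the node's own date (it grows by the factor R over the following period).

(0,0): Delta=1.1783 Bond=-64.2658
(1,0): Delta=0.9208 Bond=-47.7531
(1,1): Delta=1.2914 Bond=-88.1595
(2,0): Delta=0.0000 Bond=0.0000
(2,1): Delta=1.3250 Bond=-98.2611
(2,2): Delta=1.2766 Bond=-90.7026
(3,0): Delta=0.0000 Bond=0.0000
(3,1): Delta=0.0000 Bond=0.0000
(3,2): Delta=1.9067 Bond=-202.1912
(3,3): Delta=1.0000 Bond=0.0000
V0=77.1345

No-arbitrage ⇒ martingale measure with p* = (R−d)/(u−d) = 0.5200.
Payoffs at expiry: V(4,0)=0.0000, V(4,1)=0.0000, V(4,2)=0.0000, V(4,3)=238.6153, V(4,4)=501.7939
Node (3,0) S=37.7318: V=(p*·0.0000+(1−p*)·0.0000)/1.07=0.0000; Δ=(0.0000−0.0000)/(53.9565−25.6577)=0.0000; B=V−Δ·S=0.0000
Node (3,1) S=79.3478: V=(p*·0.0000+(1−p*)·0.0000)/1.07=0.0000; Δ=(0.0000−0.0000)/(113.4674−53.9565)=0.0000; B=V−Δ·S=0.0000
Node (3,2) S=166.8638: V=(p*·238.6153+(1−p*)·0.0000)/1.07=115.9626; Δ=(238.6153−0.0000)/(238.6153−113.4674)=1.9067; B=V−Δ·S=-202.1912
Node (3,3) S=350.9048: V=(p*·501.7939+(1−p*)·238.6153)/1.07=350.9048; Δ=(501.7939−238.6153)/(501.7939−238.6153)=1.0000; B=V−Δ·S=0.0000
Node (2,0) S=55.4880: V=(p*·0.0000+(1−p*)·0.0000)/1.07=0.0000; Δ=(0.0000−0.0000)/(79.3478−37.7318)=0.0000; B=V−Δ·S=0.0000
Node (2,1) S=116.6880: V=(p*·115.9626+(1−p*)·0.0000)/1.07=56.3556; Δ=(115.9626−0.0000)/(166.8638−79.3478)=1.3250; B=V−Δ·S=-98.2611
Node (2,2) S=245.3880: V=(p*·350.9048+(1−p*)·115.9626)/1.07=222.5538; Δ=(350.9048−115.9626)/(350.9048−166.8638)=1.2766; B=V−Δ·S=-90.7026
Node (1,0) S=81.6000: V=(p*·56.3556+(1−p*)·0.0000)/1.07=27.3878; Δ=(56.3556−0.0000)/(116.6880−55.4880)=0.9208; B=V−Δ·S=-47.7531
Node (1,1) S=171.6000: V=(p*·222.5538+(1−p*)·56.3556)/1.07=133.4380; Δ=(222.5538−56.3556)/(245.3880−116.6880)=1.2914; B=V−Δ·S=-88.1595
Node (0,0) S=120.0000: V=(p*·133.4380+(1−p*)·27.3878)/1.07=77.1345; Δ=(133.4380−27.3878)/(171.6000−81.6000)=1.1783; B=V−Δ·S=-64.2658
Check: Δ(0,0)·S0 + B(0,0) = 77.1345 = V0.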